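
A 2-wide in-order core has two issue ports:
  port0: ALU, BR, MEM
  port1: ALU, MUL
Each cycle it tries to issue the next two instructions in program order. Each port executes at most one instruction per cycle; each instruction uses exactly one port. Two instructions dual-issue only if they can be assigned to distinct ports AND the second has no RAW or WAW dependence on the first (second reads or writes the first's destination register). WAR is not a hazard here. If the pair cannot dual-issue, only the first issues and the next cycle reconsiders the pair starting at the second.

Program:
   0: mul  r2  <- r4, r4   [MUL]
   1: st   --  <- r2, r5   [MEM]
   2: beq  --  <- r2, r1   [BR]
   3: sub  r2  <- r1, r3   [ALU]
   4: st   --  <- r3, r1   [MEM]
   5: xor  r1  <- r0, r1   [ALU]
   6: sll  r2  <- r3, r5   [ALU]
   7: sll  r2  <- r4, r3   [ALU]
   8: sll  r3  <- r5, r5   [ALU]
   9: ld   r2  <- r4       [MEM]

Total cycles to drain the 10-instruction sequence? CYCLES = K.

[0] i0  mul.MUL  -- RAW r2
[1] i1  st.MEM  -- no-port MEM/BR
[2] i2&i3  beq.BR sub.ALU  -- 2-wide
[3] i4&i5  st.MEM xor.ALU  -- 2-wide
[4] i6  sll.ALU  -- WAW r2
[5] i7&i8  sll.ALU sll.ALU  -- 2-wide
[6] i9  ld.MEM  -- tail

CYCLES = 7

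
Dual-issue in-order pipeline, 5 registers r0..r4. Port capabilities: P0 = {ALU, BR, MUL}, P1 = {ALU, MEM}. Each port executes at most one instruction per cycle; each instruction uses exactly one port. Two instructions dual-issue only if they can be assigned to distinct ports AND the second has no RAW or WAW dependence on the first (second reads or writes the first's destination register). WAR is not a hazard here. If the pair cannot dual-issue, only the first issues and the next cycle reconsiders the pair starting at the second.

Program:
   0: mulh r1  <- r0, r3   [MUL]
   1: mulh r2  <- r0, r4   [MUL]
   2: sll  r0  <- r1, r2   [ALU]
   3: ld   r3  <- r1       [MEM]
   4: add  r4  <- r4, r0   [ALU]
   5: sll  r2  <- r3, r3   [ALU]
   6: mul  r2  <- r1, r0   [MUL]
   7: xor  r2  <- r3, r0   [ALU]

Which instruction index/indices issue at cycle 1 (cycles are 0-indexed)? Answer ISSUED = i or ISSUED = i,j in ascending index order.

ISSUED = 1

t=0 i0:mulh ; no-port MUL/MUL
t=1 i1:mulh ; RAW r2
t=2 i2/i3:sll/ld ; dual
t=3 i4/i5:add/sll ; dual
t=4 i6:mul ; WAW r2
t=5 i7:xor ; tail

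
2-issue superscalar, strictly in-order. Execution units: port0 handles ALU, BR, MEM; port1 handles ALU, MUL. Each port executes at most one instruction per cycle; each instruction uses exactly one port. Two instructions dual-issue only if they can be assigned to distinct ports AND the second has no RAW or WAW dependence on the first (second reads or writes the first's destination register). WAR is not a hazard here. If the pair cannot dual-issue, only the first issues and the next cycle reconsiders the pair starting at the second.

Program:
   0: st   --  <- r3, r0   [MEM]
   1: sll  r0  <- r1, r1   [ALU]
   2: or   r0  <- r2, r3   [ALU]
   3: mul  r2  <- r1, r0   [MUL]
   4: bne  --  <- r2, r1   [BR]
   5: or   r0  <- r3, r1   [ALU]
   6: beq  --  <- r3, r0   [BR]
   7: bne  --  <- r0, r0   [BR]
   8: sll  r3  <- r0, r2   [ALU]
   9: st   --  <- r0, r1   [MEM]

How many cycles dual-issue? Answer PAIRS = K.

[0] i0,i1  st;sll  -- 2-wide
[1] i2  or  -- RAW r0
[2] i3  mul  -- RAW r2
[3] i4,i5  bne;or  -- 2-wide
[4] i6  beq  -- no-port BR/BR
[5] i7,i8  bne;sll  -- 2-wide
[6] i9  st  -- tail

PAIRS = 3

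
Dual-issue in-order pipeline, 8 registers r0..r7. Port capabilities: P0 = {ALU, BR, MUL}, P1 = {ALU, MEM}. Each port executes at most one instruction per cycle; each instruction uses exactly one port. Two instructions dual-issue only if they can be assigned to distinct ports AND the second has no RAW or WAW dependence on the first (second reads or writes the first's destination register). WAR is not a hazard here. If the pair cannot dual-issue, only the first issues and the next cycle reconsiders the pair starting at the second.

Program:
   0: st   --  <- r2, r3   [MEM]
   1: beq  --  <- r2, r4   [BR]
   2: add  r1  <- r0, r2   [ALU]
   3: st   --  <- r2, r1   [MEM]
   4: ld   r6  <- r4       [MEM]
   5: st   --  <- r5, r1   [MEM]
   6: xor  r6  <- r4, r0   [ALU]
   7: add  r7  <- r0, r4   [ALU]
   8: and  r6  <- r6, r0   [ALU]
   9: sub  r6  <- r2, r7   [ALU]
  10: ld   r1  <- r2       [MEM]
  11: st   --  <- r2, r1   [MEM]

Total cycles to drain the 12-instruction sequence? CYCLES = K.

  cy0 -> i0/i1 (st.MEM/beq.BR) 2-wide
  cy1 -> i2 (add.ALU) RAW r1
  cy2 -> i3 (st.MEM) no-port MEM/MEM
  cy3 -> i4 (ld.MEM) no-port MEM/MEM
  cy4 -> i5/i6 (st.MEM/xor.ALU) 2-wide
  cy5 -> i7/i8 (add.ALU/and.ALU) 2-wide
  cy6 -> i9/i10 (sub.ALU/ld.MEM) 2-wide
  cy7 -> i11 (st.MEM) tail

CYCLES = 8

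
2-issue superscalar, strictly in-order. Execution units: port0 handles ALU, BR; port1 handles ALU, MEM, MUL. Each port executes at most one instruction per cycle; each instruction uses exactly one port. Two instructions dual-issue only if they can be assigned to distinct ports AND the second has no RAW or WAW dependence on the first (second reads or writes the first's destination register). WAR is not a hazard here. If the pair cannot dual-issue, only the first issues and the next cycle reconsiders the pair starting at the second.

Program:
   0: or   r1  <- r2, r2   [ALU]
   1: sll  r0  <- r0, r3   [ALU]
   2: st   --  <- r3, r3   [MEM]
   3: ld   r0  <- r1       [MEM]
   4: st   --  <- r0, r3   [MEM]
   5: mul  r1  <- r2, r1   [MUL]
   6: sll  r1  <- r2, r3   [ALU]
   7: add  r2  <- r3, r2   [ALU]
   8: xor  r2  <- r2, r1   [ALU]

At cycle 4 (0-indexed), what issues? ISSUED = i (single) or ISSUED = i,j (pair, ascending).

ISSUED = 5

[0] i0&i1  or.ALU;sll.ALU  -- 2-wide
[1] i2  st.MEM  -- no-port MEM/MEM
[2] i3  ld.MEM  -- no-port MEM/MEM
[3] i4  st.MEM  -- no-port MEM/MUL
[4] i5  mul.MUL  -- WAW r1
[5] i6&i7  sll.ALU;add.ALU  -- 2-wide
[6] i8  xor.ALU  -- tail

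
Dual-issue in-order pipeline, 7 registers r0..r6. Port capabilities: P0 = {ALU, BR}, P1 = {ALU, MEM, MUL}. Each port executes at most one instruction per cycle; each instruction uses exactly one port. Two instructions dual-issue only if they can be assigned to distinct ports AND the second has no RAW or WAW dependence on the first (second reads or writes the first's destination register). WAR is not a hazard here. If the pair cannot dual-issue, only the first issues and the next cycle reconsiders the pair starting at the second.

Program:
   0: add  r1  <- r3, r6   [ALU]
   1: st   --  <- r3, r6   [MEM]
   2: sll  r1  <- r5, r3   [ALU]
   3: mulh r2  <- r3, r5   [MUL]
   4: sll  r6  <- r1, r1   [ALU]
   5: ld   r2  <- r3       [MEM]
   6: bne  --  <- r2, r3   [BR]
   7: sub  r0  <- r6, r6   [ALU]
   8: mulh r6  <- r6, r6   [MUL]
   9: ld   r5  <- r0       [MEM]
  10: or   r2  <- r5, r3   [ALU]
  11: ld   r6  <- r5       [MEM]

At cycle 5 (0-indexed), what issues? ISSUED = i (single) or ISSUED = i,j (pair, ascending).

0. add+st @i0/i1  | pair
1. sll+mulh @i2/i3  | pair
2. sll+ld @i4/i5  | pair
3. bne+sub @i6/i7  | pair
4. mulh @i8  | no-port MUL/MEM
5. ld @i9  | RAW r5
6. or+ld @i10/i11  | pair

ISSUED = 9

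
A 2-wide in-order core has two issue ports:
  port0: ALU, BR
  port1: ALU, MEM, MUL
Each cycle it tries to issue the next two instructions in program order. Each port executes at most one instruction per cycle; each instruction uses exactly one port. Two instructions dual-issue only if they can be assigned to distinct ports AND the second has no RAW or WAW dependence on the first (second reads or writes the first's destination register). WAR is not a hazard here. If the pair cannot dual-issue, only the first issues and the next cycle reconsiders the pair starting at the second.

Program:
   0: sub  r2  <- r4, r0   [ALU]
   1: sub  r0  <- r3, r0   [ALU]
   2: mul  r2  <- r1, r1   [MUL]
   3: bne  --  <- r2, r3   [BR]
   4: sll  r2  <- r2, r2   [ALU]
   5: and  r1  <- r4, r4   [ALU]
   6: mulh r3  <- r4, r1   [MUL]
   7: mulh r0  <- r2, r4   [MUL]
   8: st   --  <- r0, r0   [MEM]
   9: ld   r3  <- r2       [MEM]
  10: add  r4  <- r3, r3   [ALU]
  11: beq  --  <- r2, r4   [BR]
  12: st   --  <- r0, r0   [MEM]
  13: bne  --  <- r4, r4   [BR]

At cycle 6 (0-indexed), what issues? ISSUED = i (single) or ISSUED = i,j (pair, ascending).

0. sub sub @i0+i1  | 2-wide
1. mul @i2  | RAW r2
2. bne sll @i3+i4  | 2-wide
3. and @i5  | RAW r1
4. mulh @i6  | no-port MUL/MUL
5. mulh @i7  | no-port MUL/MEM
6. st @i8  | no-port MEM/MEM
7. ld @i9  | RAW r3
8. add @i10  | RAW r4
9. beq st @i11+i12  | 2-wide
10. bne @i13  | tail

ISSUED = 8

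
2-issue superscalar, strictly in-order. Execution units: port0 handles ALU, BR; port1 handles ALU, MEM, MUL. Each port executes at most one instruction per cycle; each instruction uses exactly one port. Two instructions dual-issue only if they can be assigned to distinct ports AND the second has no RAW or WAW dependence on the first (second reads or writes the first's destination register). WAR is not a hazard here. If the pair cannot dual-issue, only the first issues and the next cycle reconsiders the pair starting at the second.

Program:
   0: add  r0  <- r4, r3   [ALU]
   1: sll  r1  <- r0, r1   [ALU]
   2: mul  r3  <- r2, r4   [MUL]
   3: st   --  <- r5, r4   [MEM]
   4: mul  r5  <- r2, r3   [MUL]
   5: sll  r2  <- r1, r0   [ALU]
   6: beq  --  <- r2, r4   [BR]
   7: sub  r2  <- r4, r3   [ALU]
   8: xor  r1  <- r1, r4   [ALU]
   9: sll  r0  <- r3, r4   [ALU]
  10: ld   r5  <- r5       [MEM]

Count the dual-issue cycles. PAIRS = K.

0. add.ALU @i0  | RAW r0
1. sll.ALU+mul.MUL @i1+i2  | dual
2. st.MEM @i3  | no-port MEM/MUL
3. mul.MUL+sll.ALU @i4+i5  | dual
4. beq.BR+sub.ALU @i6+i7  | dual
5. xor.ALU+sll.ALU @i8+i9  | dual
6. ld.MEM @i10  | tail

PAIRS = 4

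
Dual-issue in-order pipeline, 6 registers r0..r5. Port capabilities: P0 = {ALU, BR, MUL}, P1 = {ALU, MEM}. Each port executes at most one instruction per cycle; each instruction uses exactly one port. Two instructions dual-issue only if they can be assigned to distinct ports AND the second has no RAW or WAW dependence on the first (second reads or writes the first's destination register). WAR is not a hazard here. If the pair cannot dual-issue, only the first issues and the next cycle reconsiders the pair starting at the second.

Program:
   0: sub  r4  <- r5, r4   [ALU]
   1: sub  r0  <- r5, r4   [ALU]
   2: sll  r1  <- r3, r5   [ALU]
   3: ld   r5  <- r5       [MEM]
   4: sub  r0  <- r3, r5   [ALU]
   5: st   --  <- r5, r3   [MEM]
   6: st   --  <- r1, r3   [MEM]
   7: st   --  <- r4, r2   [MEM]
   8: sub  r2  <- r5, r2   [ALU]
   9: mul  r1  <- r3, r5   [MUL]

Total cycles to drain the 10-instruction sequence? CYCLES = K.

CYCLES = 7

#0 head=0: sub.ALU i0 RAW r4
#1 head=1: sub.ALU+sll.ALU i1&i2 pair
#2 head=3: ld.MEM i3 RAW r5
#3 head=4: sub.ALU+st.MEM i4&i5 pair
#4 head=6: st.MEM i6 no-port MEM/MEM
#5 head=7: st.MEM+sub.ALU i7&i8 pair
#6 head=9: mul.MUL i9 tail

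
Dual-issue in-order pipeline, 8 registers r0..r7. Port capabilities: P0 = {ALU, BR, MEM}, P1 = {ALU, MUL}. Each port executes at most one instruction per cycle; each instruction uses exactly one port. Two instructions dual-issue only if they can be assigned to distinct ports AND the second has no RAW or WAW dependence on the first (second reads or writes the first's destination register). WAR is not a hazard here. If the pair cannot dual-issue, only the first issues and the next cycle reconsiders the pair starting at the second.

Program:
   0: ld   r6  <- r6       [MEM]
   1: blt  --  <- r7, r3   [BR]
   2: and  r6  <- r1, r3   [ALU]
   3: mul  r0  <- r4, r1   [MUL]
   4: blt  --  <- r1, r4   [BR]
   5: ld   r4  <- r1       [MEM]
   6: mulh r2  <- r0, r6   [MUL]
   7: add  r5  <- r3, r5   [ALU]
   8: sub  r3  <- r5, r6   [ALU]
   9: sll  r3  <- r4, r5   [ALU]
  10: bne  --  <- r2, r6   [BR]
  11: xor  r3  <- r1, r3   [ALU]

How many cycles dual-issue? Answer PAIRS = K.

t=0 i0:ld.MEM ; no-port MEM/BR
t=1 i1&i2:blt.BR/and.ALU ; 2-wide
t=2 i3&i4:mul.MUL/blt.BR ; 2-wide
t=3 i5&i6:ld.MEM/mulh.MUL ; 2-wide
t=4 i7:add.ALU ; RAW r5
t=5 i8:sub.ALU ; WAW r3
t=6 i9&i10:sll.ALU/bne.BR ; 2-wide
t=7 i11:xor.ALU ; tail

PAIRS = 4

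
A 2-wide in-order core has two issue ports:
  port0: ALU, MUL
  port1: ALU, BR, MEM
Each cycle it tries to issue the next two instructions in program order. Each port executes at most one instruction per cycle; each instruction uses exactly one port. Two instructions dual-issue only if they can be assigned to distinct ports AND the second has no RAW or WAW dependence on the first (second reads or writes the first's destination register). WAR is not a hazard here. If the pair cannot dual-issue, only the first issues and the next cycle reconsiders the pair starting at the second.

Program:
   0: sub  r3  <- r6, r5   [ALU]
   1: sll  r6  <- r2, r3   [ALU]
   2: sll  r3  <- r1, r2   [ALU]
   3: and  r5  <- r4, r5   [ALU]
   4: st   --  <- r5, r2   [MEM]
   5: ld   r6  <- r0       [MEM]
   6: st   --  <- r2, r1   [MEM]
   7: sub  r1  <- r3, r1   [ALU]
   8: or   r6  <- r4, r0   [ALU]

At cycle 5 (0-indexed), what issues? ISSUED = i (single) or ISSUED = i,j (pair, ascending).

[0] i0  sub.ALU  -- RAW r3
[1] i1+i2  sll.ALU+sll.ALU  -- pair
[2] i3  and.ALU  -- RAW r5
[3] i4  st.MEM  -- no-port MEM/MEM
[4] i5  ld.MEM  -- no-port MEM/MEM
[5] i6+i7  st.MEM+sub.ALU  -- pair
[6] i8  or.ALU  -- tail

ISSUED = 6,7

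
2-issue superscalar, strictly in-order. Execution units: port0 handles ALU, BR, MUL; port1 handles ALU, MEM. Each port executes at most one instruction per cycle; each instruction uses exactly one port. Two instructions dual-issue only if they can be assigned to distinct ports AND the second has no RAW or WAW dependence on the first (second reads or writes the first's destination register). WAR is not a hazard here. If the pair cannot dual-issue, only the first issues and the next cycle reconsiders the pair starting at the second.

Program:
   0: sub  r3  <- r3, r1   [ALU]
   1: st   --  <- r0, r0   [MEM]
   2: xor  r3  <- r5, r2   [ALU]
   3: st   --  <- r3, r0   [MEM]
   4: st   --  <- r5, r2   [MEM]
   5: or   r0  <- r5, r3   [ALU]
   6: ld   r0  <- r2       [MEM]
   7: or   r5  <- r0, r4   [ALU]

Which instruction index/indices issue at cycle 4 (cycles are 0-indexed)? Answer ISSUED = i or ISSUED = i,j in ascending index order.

t=0 i0,i1:sub.ALU+st.MEM ; 2-wide
t=1 i2:xor.ALU ; RAW r3
t=2 i3:st.MEM ; no-port MEM/MEM
t=3 i4,i5:st.MEM+or.ALU ; 2-wide
t=4 i6:ld.MEM ; RAW r0
t=5 i7:or.ALU ; tail

ISSUED = 6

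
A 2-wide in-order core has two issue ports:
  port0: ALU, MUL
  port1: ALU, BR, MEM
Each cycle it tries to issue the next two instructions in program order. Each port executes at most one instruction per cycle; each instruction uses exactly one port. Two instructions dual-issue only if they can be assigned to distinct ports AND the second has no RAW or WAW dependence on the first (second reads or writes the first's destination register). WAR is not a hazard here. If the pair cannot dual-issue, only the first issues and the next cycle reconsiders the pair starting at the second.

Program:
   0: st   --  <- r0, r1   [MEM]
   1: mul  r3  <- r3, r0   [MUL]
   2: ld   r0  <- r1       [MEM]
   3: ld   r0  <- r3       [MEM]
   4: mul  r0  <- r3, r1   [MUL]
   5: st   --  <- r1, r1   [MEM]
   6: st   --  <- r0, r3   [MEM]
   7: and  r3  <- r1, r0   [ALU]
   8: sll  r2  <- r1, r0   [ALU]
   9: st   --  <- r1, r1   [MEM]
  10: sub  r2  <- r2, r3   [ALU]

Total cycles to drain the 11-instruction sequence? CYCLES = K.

c0: i0&i1 st mul  pair
c1: i2 ld  no-port MEM/MEM
c2: i3 ld  WAW r0
c3: i4&i5 mul st  pair
c4: i6&i7 st and  pair
c5: i8&i9 sll st  pair
c6: i10 sub  tail

CYCLES = 7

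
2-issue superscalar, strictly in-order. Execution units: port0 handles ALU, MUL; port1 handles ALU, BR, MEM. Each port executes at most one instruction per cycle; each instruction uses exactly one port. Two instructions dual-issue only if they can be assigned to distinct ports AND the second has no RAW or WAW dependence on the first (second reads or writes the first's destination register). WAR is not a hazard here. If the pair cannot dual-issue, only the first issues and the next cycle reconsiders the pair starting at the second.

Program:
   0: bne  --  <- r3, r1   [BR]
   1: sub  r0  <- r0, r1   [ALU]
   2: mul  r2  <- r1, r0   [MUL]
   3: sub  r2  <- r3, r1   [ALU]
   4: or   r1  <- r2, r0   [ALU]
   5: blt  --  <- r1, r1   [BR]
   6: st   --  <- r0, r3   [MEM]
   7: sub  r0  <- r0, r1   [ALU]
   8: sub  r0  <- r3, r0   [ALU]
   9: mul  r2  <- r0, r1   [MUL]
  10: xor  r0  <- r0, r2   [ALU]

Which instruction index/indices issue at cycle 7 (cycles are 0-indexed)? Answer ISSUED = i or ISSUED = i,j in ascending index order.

ISSUED = 9

t=0 i0+i1:bne.BR;sub.ALU ; dual
t=1 i2:mul.MUL ; WAW r2
t=2 i3:sub.ALU ; RAW r2
t=3 i4:or.ALU ; RAW r1
t=4 i5:blt.BR ; no-port BR/MEM
t=5 i6+i7:st.MEM;sub.ALU ; dual
t=6 i8:sub.ALU ; RAW r0
t=7 i9:mul.MUL ; RAW r2
t=8 i10:xor.ALU ; tail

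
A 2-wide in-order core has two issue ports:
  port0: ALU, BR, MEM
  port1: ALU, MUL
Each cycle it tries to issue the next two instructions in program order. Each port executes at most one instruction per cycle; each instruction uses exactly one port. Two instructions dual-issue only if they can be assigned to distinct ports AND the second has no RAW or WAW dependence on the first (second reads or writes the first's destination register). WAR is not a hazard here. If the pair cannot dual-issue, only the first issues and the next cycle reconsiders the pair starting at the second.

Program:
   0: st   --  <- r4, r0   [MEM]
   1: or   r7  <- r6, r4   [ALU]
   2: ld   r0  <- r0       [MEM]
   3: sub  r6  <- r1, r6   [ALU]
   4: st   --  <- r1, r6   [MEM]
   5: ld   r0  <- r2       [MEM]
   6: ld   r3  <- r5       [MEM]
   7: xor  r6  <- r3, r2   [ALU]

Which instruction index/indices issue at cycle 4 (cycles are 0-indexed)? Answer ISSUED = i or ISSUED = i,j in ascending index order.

t=0 i0,i1:st.MEM/or.ALU ; 2-wide
t=1 i2,i3:ld.MEM/sub.ALU ; 2-wide
t=2 i4:st.MEM ; no-port MEM/MEM
t=3 i5:ld.MEM ; no-port MEM/MEM
t=4 i6:ld.MEM ; RAW r3
t=5 i7:xor.ALU ; tail

ISSUED = 6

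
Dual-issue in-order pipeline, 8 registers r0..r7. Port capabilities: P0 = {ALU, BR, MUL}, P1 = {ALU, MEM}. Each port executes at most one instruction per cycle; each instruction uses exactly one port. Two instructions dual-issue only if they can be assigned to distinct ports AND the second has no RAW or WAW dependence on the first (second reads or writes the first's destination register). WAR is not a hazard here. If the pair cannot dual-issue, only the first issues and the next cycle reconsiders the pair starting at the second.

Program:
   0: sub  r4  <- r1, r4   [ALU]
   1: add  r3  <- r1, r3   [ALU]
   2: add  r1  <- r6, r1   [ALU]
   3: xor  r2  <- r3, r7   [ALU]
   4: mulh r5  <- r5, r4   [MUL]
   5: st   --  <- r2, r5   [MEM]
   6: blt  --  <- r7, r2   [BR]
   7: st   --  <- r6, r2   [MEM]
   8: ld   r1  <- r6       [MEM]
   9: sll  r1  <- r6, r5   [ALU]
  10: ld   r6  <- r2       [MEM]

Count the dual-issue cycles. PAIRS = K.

#0 head=0: sub add i0+i1 dual
#1 head=2: add xor i2+i3 dual
#2 head=4: mulh i4 RAW r5
#3 head=5: st blt i5+i6 dual
#4 head=7: st i7 no-port MEM/MEM
#5 head=8: ld i8 WAW r1
#6 head=9: sll ld i9+i10 dual

PAIRS = 4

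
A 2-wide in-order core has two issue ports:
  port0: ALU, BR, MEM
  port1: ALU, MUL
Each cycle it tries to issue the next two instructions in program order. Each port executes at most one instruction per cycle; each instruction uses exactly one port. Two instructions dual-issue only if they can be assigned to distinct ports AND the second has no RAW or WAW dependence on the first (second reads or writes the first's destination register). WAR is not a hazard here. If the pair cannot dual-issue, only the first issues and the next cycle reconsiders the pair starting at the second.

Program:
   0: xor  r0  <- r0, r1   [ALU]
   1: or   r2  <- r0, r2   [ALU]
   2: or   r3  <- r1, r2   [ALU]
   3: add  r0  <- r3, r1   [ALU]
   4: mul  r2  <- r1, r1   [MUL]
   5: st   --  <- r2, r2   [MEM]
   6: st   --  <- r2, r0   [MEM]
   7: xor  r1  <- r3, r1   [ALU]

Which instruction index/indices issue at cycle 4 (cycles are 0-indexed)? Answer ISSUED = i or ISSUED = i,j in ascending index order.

ISSUED = 5

0. xor @i0  | RAW r0
1. or @i1  | RAW r2
2. or @i2  | RAW r3
3. add+mul @i3&i4  | 2-wide
4. st @i5  | no-port MEM/MEM
5. st+xor @i6&i7  | 2-wide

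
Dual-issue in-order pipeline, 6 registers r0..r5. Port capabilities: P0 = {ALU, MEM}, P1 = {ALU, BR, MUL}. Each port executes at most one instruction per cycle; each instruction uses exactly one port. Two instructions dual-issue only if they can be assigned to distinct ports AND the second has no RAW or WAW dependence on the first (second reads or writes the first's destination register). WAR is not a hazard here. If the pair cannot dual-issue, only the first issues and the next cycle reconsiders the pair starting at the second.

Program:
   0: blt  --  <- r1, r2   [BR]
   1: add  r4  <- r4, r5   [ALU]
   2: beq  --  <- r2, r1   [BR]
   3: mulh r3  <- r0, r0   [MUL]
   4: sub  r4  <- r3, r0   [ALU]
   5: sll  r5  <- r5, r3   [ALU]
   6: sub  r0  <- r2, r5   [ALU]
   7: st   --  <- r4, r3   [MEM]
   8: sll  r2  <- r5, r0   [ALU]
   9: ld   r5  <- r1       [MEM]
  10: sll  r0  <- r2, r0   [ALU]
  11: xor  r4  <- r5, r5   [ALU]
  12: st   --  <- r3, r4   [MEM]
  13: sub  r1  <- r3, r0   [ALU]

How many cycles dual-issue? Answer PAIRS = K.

#0 head=0: blt.BR+add.ALU i0,i1 dual
#1 head=2: beq.BR i2 no-port BR/MUL
#2 head=3: mulh.MUL i3 RAW r3
#3 head=4: sub.ALU+sll.ALU i4,i5 dual
#4 head=6: sub.ALU+st.MEM i6,i7 dual
#5 head=8: sll.ALU+ld.MEM i8,i9 dual
#6 head=10: sll.ALU+xor.ALU i10,i11 dual
#7 head=12: st.MEM+sub.ALU i12,i13 dual

PAIRS = 6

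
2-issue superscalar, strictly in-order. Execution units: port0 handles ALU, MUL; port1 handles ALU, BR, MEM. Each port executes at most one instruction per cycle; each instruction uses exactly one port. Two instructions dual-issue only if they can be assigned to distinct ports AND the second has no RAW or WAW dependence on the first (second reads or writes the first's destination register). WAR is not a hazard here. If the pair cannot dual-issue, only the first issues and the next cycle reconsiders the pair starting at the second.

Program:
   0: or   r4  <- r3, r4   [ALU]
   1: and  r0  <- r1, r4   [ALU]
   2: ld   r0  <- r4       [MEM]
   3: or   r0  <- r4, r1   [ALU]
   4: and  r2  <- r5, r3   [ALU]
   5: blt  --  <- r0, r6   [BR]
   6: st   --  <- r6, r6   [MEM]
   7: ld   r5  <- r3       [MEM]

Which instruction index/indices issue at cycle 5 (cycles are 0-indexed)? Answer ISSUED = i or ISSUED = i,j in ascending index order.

#0 head=0: or.ALU i0 RAW r4
#1 head=1: and.ALU i1 WAW r0
#2 head=2: ld.MEM i2 WAW r0
#3 head=3: or.ALU;and.ALU i3/i4 2-wide
#4 head=5: blt.BR i5 no-port BR/MEM
#5 head=6: st.MEM i6 no-port MEM/MEM
#6 head=7: ld.MEM i7 tail

ISSUED = 6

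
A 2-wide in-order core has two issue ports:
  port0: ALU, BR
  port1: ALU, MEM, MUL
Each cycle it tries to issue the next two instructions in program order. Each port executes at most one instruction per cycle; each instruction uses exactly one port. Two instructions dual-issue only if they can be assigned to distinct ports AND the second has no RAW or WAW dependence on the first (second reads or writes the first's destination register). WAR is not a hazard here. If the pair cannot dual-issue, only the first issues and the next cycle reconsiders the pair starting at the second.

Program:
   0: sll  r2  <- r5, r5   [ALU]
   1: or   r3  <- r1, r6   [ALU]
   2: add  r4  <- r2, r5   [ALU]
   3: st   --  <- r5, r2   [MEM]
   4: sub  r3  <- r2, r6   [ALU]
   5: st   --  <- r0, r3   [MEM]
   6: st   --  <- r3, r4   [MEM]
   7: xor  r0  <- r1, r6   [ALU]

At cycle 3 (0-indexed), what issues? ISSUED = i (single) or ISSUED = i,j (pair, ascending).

0. sll or @i0,i1  | 2-wide
1. add st @i2,i3  | 2-wide
2. sub @i4  | RAW r3
3. st @i5  | no-port MEM/MEM
4. st xor @i6,i7  | 2-wide

ISSUED = 5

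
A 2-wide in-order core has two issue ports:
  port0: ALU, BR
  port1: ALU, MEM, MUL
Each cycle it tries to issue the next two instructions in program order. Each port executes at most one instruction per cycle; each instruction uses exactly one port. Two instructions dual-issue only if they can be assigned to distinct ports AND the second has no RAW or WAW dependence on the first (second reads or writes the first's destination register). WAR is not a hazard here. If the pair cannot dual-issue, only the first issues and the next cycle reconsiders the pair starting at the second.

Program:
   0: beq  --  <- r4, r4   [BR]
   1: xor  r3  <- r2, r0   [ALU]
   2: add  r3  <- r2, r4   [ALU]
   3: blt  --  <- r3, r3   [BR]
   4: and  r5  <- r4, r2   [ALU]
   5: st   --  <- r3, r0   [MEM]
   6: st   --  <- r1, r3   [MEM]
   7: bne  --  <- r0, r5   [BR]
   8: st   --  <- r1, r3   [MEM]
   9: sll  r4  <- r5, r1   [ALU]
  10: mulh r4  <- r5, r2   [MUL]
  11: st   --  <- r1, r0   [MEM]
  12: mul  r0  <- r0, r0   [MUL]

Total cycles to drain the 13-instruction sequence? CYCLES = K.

#0 head=0: beq.BR+xor.ALU i0+i1 pair
#1 head=2: add.ALU i2 RAW r3
#2 head=3: blt.BR+and.ALU i3+i4 pair
#3 head=5: st.MEM i5 no-port MEM/MEM
#4 head=6: st.MEM+bne.BR i6+i7 pair
#5 head=8: st.MEM+sll.ALU i8+i9 pair
#6 head=10: mulh.MUL i10 no-port MUL/MEM
#7 head=11: st.MEM i11 no-port MEM/MUL
#8 head=12: mul.MUL i12 tail

CYCLES = 9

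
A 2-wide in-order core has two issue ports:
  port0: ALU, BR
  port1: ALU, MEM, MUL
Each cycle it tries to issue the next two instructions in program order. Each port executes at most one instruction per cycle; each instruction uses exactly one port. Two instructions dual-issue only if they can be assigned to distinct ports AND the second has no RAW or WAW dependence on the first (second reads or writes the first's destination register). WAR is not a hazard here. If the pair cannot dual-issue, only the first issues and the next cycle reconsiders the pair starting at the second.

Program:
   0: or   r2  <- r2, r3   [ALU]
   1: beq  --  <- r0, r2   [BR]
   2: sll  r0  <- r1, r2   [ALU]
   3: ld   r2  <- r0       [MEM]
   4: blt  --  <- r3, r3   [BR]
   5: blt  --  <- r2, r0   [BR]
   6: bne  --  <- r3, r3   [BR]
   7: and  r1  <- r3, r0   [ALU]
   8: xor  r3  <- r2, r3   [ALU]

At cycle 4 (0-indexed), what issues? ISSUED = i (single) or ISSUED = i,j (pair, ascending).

ISSUED = 6,7

#0 head=0: or i0 RAW r2
#1 head=1: beq/sll i1,i2 pair
#2 head=3: ld/blt i3,i4 pair
#3 head=5: blt i5 no-port BR/BR
#4 head=6: bne/and i6,i7 pair
#5 head=8: xor i8 tail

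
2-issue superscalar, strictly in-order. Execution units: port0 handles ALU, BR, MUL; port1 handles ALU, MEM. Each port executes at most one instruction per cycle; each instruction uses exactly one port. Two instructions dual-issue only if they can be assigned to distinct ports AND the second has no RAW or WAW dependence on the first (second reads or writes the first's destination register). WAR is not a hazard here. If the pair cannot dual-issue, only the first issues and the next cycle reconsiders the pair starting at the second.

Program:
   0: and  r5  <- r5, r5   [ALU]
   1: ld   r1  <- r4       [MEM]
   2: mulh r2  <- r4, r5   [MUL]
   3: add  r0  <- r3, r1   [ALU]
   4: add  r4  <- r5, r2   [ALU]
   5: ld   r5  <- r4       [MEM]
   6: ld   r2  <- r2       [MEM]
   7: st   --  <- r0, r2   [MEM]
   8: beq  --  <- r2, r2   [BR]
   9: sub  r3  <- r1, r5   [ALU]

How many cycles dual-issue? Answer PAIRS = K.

[0] i0,i1  and/ld  -- dual
[1] i2,i3  mulh/add  -- dual
[2] i4  add  -- RAW r4
[3] i5  ld  -- no-port MEM/MEM
[4] i6  ld  -- no-port MEM/MEM
[5] i7,i8  st/beq  -- dual
[6] i9  sub  -- tail

PAIRS = 3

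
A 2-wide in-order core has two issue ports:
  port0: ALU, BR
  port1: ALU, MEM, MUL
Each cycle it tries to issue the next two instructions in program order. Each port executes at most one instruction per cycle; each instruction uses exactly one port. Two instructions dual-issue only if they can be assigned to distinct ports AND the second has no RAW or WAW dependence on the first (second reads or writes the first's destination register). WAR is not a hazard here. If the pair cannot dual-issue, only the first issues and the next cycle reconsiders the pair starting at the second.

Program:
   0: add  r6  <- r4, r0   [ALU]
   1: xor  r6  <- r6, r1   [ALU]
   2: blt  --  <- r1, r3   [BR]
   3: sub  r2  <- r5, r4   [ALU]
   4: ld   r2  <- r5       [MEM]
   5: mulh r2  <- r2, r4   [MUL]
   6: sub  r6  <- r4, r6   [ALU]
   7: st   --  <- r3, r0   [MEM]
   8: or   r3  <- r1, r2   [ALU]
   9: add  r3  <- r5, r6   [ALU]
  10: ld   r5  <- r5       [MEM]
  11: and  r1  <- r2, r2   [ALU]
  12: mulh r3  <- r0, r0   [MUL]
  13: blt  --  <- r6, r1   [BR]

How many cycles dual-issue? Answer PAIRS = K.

PAIRS = 5

c0: i0 add.ALU  RAW+WAW r6
c1: i1,i2 xor.ALU/blt.BR  pair
c2: i3 sub.ALU  WAW r2
c3: i4 ld.MEM  no-port MEM/MUL
c4: i5,i6 mulh.MUL/sub.ALU  pair
c5: i7,i8 st.MEM/or.ALU  pair
c6: i9,i10 add.ALU/ld.MEM  pair
c7: i11,i12 and.ALU/mulh.MUL  pair
c8: i13 blt.BR  tail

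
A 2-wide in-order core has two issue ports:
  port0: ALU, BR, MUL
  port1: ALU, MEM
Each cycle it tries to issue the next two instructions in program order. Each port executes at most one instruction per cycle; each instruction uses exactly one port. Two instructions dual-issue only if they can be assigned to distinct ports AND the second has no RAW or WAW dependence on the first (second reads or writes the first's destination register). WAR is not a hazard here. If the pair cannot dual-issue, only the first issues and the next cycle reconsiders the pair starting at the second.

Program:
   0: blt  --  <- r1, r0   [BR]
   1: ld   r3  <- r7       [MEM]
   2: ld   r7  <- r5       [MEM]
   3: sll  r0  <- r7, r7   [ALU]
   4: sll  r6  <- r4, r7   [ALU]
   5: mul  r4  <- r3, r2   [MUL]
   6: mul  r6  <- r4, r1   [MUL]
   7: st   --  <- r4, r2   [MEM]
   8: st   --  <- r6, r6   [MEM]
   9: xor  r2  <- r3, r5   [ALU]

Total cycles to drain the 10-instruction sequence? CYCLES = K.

t=0 i0&i1:blt+ld ; dual
t=1 i2:ld ; RAW r7
t=2 i3&i4:sll+sll ; dual
t=3 i5:mul ; no-port MUL/MUL
t=4 i6&i7:mul+st ; dual
t=5 i8&i9:st+xor ; dual

CYCLES = 6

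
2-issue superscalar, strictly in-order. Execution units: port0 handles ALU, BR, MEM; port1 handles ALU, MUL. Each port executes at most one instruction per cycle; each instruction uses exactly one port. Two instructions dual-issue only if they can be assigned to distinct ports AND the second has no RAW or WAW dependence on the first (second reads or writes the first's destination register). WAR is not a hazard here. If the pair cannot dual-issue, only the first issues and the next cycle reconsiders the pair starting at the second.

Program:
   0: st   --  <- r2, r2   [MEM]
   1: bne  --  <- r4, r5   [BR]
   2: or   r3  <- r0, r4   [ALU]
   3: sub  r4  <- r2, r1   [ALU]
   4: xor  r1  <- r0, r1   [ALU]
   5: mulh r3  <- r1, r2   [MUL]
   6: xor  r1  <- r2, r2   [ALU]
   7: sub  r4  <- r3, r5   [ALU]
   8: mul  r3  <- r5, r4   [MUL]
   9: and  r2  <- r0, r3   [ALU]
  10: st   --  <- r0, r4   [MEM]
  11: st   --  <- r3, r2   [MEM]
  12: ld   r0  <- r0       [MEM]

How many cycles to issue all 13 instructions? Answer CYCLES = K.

t=0 i0:st ; no-port MEM/BR
t=1 i1/i2:bne+or ; pair
t=2 i3/i4:sub+xor ; pair
t=3 i5/i6:mulh+xor ; pair
t=4 i7:sub ; RAW r4
t=5 i8:mul ; RAW r3
t=6 i9/i10:and+st ; pair
t=7 i11:st ; no-port MEM/MEM
t=8 i12:ld ; tail

CYCLES = 9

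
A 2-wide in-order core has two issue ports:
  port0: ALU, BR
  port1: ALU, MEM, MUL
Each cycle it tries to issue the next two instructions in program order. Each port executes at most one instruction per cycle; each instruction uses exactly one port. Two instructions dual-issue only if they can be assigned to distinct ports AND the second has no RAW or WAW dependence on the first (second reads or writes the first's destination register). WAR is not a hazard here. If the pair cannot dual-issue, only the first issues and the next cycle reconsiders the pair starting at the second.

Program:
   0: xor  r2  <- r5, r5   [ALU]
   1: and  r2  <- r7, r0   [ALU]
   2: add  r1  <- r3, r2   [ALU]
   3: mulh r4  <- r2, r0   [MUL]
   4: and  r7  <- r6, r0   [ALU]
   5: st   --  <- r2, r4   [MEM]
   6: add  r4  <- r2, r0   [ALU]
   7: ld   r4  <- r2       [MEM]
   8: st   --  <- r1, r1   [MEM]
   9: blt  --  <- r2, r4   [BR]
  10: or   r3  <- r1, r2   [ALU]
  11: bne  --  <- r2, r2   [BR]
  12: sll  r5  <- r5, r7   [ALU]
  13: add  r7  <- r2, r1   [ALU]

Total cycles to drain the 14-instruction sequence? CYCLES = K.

  cy0 -> i0 (xor) WAW r2
  cy1 -> i1 (and) RAW r2
  cy2 -> i2&i3 (add/mulh) pair
  cy3 -> i4&i5 (and/st) pair
  cy4 -> i6 (add) WAW r4
  cy5 -> i7 (ld) no-port MEM/MEM
  cy6 -> i8&i9 (st/blt) pair
  cy7 -> i10&i11 (or/bne) pair
  cy8 -> i12&i13 (sll/add) pair

CYCLES = 9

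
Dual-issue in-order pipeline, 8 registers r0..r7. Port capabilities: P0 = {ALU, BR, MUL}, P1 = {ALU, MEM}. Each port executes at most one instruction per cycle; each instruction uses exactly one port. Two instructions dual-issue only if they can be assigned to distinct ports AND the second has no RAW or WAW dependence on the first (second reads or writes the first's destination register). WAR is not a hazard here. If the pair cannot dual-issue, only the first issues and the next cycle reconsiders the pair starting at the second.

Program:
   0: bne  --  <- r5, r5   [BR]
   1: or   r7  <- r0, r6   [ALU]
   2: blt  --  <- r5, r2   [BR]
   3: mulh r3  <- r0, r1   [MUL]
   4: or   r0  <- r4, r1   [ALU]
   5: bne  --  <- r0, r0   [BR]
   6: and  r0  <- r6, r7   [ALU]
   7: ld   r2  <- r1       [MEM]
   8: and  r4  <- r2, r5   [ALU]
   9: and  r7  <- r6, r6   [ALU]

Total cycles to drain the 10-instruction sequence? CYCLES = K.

CYCLES = 6

t=0 i0/i1:bne/or ; dual
t=1 i2:blt ; no-port BR/MUL
t=2 i3/i4:mulh/or ; dual
t=3 i5/i6:bne/and ; dual
t=4 i7:ld ; RAW r2
t=5 i8/i9:and/and ; dual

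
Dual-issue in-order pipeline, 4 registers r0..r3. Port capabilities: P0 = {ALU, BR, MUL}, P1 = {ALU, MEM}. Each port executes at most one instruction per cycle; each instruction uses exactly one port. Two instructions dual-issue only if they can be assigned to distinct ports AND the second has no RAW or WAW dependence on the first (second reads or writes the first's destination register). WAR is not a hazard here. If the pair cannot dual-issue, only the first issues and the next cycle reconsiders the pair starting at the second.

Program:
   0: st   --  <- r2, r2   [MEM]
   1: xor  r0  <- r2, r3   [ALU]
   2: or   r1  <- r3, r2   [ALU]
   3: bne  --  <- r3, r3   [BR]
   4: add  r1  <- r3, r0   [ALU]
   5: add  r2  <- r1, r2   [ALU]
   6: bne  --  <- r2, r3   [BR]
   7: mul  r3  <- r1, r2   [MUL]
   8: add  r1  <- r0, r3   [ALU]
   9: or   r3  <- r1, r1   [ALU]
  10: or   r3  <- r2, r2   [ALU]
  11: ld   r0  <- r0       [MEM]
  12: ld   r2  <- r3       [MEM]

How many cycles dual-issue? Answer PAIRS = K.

#0 head=0: st.MEM+xor.ALU i0,i1 2-wide
#1 head=2: or.ALU+bne.BR i2,i3 2-wide
#2 head=4: add.ALU i4 RAW r1
#3 head=5: add.ALU i5 RAW r2
#4 head=6: bne.BR i6 no-port BR/MUL
#5 head=7: mul.MUL i7 RAW r3
#6 head=8: add.ALU i8 RAW r1
#7 head=9: or.ALU i9 WAW r3
#8 head=10: or.ALU+ld.MEM i10,i11 2-wide
#9 head=12: ld.MEM i12 tail

PAIRS = 3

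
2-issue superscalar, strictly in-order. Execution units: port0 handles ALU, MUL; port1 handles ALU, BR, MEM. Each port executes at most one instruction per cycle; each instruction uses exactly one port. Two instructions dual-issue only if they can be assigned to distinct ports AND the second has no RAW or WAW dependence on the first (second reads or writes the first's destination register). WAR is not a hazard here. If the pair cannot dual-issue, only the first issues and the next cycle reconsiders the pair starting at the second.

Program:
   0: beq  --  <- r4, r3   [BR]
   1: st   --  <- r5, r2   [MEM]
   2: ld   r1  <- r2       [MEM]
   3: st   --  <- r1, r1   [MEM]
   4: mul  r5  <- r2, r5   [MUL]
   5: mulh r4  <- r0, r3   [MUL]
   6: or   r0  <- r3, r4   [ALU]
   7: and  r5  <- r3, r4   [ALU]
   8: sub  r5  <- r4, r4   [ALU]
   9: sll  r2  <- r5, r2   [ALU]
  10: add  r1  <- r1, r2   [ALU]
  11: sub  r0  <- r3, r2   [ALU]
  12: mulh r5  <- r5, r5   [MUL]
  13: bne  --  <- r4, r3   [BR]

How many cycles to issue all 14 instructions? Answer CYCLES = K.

CYCLES = 10

#0 head=0: beq i0 no-port BR/MEM
#1 head=1: st i1 no-port MEM/MEM
#2 head=2: ld i2 no-port MEM/MEM
#3 head=3: st mul i3/i4 pair
#4 head=5: mulh i5 RAW r4
#5 head=6: or and i6/i7 pair
#6 head=8: sub i8 RAW r5
#7 head=9: sll i9 RAW r2
#8 head=10: add sub i10/i11 pair
#9 head=12: mulh bne i12/i13 pair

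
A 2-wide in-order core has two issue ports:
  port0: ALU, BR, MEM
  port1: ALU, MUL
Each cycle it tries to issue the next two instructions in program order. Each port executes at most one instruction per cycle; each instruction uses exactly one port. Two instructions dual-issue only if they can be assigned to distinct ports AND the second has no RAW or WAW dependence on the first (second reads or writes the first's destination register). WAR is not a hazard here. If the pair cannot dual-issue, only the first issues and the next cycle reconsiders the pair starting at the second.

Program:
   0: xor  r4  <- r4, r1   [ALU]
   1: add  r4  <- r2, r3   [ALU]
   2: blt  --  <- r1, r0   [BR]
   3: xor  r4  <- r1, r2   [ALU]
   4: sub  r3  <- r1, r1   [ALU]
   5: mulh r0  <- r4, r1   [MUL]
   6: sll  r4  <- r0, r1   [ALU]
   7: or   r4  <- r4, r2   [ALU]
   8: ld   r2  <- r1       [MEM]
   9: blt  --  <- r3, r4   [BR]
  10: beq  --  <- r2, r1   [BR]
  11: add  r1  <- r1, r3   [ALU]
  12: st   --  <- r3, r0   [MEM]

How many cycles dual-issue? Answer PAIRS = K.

PAIRS = 4

#0 head=0: xor.ALU i0 WAW r4
#1 head=1: add.ALU blt.BR i1,i2 pair
#2 head=3: xor.ALU sub.ALU i3,i4 pair
#3 head=5: mulh.MUL i5 RAW r0
#4 head=6: sll.ALU i6 RAW+WAW r4
#5 head=7: or.ALU ld.MEM i7,i8 pair
#6 head=9: blt.BR i9 no-port BR/BR
#7 head=10: beq.BR add.ALU i10,i11 pair
#8 head=12: st.MEM i12 tail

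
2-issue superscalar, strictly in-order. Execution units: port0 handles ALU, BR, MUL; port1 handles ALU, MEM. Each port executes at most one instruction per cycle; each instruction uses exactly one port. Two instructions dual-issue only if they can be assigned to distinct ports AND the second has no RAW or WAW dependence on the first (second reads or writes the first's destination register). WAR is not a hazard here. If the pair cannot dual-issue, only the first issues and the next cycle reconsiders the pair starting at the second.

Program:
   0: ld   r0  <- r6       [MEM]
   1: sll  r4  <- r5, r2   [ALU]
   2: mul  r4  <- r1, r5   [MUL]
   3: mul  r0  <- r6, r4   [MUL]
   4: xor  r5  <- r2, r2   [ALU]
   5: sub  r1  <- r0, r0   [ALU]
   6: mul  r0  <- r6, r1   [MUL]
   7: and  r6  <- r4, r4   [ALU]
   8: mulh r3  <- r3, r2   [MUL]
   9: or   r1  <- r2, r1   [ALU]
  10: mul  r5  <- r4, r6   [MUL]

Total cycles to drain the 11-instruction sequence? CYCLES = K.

0. ld sll @i0+i1  | dual
1. mul @i2  | no-port MUL/MUL
2. mul xor @i3+i4  | dual
3. sub @i5  | RAW r1
4. mul and @i6+i7  | dual
5. mulh or @i8+i9  | dual
6. mul @i10  | tail

CYCLES = 7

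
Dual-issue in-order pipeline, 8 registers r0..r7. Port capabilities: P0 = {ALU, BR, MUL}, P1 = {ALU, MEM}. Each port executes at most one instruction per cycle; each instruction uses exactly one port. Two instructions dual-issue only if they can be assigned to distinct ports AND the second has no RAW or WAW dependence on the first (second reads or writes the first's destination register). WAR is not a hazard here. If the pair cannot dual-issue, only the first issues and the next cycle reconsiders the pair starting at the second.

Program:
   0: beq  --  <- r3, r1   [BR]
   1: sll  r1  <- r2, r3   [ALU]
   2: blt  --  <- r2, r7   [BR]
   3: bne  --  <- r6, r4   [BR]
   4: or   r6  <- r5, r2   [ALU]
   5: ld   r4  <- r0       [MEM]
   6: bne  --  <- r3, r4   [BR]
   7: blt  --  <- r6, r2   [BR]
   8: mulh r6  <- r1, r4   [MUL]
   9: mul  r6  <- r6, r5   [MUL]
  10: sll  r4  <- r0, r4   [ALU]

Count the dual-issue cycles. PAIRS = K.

PAIRS = 3

[0] i0,i1  beq+sll  -- 2-wide
[1] i2  blt  -- no-port BR/BR
[2] i3,i4  bne+or  -- 2-wide
[3] i5  ld  -- RAW r4
[4] i6  bne  -- no-port BR/BR
[5] i7  blt  -- no-port BR/MUL
[6] i8  mulh  -- no-port MUL/MUL
[7] i9,i10  mul+sll  -- 2-wide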